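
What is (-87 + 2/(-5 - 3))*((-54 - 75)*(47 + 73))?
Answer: 1350630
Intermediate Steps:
(-87 + 2/(-5 - 3))*((-54 - 75)*(47 + 73)) = (-87 + 2/(-8))*(-129*120) = (-87 - 1/8*2)*(-15480) = (-87 - 1/4)*(-15480) = -349/4*(-15480) = 1350630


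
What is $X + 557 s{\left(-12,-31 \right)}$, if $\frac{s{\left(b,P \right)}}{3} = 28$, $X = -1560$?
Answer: $45228$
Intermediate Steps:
$s{\left(b,P \right)} = 84$ ($s{\left(b,P \right)} = 3 \cdot 28 = 84$)
$X + 557 s{\left(-12,-31 \right)} = -1560 + 557 \cdot 84 = -1560 + 46788 = 45228$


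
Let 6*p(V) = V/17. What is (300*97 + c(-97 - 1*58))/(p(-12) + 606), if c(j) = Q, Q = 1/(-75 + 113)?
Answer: 18798617/391400 ≈ 48.029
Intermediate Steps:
p(V) = V/102 (p(V) = (V/17)/6 = V/102)
Q = 1/38 ≈ 0.026316
c(j) = 1/38
(300*97 + c(-97 - 1*58))/(p(-12) + 606) = (300*97 + 1/38)/((1/102)*(-12) + 606) = (29100 + 1/38)/(-2/17 + 606) = 1105801/(38*(10300/17)) = (1105801/38)*(17/10300) = 18798617/391400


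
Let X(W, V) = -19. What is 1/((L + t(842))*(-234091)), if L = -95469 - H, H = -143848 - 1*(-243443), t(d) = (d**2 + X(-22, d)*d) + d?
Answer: -1/116751481704 ≈ -8.5652e-12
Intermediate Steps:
t(d) = d**2 - 18*d (t(d) = (d**2 - 19*d) + d = d**2 - 18*d)
H = 99595 (H = -143848 + 243443 = 99595)
L = -195064 (L = -95469 - 1*99595 = -95469 - 99595 = -195064)
1/((L + t(842))*(-234091)) = 1/(-195064 + 842*(-18 + 842)*(-234091)) = -1/234091/(-195064 + 842*824) = -1/234091/(-195064 + 693808) = -1/234091/498744 = (1/498744)*(-1/234091) = -1/116751481704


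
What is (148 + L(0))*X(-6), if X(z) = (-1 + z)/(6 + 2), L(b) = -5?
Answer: -1001/8 ≈ -125.13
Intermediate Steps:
X(z) = -1/8 + z/8 (X(z) = (-1 + z)/8 = (-1 + z)*(1/8) = -1/8 + z/8)
(148 + L(0))*X(-6) = (148 - 5)*(-1/8 + (1/8)*(-6)) = 143*(-1/8 - 3/4) = 143*(-7/8) = -1001/8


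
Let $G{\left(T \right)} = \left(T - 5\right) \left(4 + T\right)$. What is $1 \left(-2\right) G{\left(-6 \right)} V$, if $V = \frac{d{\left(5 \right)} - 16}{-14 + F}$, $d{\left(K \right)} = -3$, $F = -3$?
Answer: $- \frac{836}{17} \approx -49.176$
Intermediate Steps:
$G{\left(T \right)} = \left(-5 + T\right) \left(4 + T\right)$
$V = \frac{19}{17}$ ($V = \frac{-3 - 16}{-14 - 3} = - \frac{19}{-17} = \left(-19\right) \left(- \frac{1}{17}\right) = \frac{19}{17} \approx 1.1176$)
$1 \left(-2\right) G{\left(-6 \right)} V = 1 \left(-2\right) \left(-20 + \left(-6\right)^{2} - -6\right) \frac{19}{17} = - 2 \left(-20 + 36 + 6\right) \frac{19}{17} = \left(-2\right) 22 \cdot \frac{19}{17} = \left(-44\right) \frac{19}{17} = - \frac{836}{17}$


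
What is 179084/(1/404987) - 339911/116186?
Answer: 8426586225682977/116186 ≈ 7.2527e+10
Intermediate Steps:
179084/(1/404987) - 339911/116186 = 179084/(1/404987) - 339911*1/116186 = 179084*404987 - 339911/116186 = 72526691908 - 339911/116186 = 8426586225682977/116186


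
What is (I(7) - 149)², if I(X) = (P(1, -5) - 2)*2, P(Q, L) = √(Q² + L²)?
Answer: 23513 - 612*√26 ≈ 20392.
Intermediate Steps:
P(Q, L) = √(L² + Q²)
I(X) = -4 + 2*√26 (I(X) = (√((-5)² + 1²) - 2)*2 = (√(25 + 1) - 2)*2 = (√26 - 2)*2 = (-2 + √26)*2 = -4 + 2*√26)
(I(7) - 149)² = ((-4 + 2*√26) - 149)² = (-153 + 2*√26)²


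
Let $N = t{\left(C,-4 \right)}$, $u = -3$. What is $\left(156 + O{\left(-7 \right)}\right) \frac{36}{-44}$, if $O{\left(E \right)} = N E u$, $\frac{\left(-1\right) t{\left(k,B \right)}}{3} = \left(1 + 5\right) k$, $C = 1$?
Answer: $\frac{1998}{11} \approx 181.64$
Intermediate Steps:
$t{\left(k,B \right)} = - 18 k$ ($t{\left(k,B \right)} = - 3 \left(1 + 5\right) k = - 3 \cdot 6 k = - 18 k$)
$N = -18$ ($N = \left(-18\right) 1 = -18$)
$O{\left(E \right)} = 54 E$ ($O{\left(E \right)} = - 18 E \left(-3\right) = 54 E$)
$\left(156 + O{\left(-7 \right)}\right) \frac{36}{-44} = \left(156 + 54 \left(-7\right)\right) \frac{36}{-44} = \left(156 - 378\right) 36 \left(- \frac{1}{44}\right) = \left(-222\right) \left(- \frac{9}{11}\right) = \frac{1998}{11}$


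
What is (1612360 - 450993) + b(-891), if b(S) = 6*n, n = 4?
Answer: 1161391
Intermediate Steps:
b(S) = 24 (b(S) = 6*4 = 24)
(1612360 - 450993) + b(-891) = (1612360 - 450993) + 24 = 1161367 + 24 = 1161391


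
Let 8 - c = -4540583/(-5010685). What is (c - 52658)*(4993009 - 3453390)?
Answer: -406177828665497627/5010685 ≈ -8.1062e+10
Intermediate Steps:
c = 35544897/5010685 (c = 8 - (-4540583)/(-5010685) = 8 - (-4540583)*(-1)/5010685 = 8 - 1*4540583/5010685 = 8 - 4540583/5010685 = 35544897/5010685 ≈ 7.0938)
(c - 52658)*(4993009 - 3453390) = (35544897/5010685 - 52658)*(4993009 - 3453390) = -263817105833/5010685*1539619 = -406177828665497627/5010685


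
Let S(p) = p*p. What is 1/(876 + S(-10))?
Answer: 1/976 ≈ 0.0010246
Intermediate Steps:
S(p) = p²
1/(876 + S(-10)) = 1/(876 + (-10)²) = 1/(876 + 100) = 1/976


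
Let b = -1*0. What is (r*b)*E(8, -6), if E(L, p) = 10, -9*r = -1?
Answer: 0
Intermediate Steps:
r = ⅑ (r = -⅑*(-1) = ⅑ ≈ 0.11111)
b = 0
(r*b)*E(8, -6) = ((⅑)*0)*10 = 0*10 = 0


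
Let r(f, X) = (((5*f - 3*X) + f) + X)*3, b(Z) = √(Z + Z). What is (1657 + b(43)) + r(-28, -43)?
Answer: 1411 + √86 ≈ 1420.3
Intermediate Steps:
b(Z) = √2*√Z (b(Z) = √(2*Z) = √2*√Z)
r(f, X) = -6*X + 18*f (r(f, X) = (((-3*X + 5*f) + f) + X)*3 = ((-3*X + 6*f) + X)*3 = (-2*X + 6*f)*3 = -6*X + 18*f)
(1657 + b(43)) + r(-28, -43) = (1657 + √2*√43) + (-6*(-43) + 18*(-28)) = (1657 + √86) + (258 - 504) = (1657 + √86) - 246 = 1411 + √86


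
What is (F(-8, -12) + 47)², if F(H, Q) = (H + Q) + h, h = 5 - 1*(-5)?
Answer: 1369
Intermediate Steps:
h = 10 (h = 5 + 5 = 10)
F(H, Q) = 10 + H + Q (F(H, Q) = (H + Q) + 10 = 10 + H + Q)
(F(-8, -12) + 47)² = ((10 - 8 - 12) + 47)² = (-10 + 47)² = 37² = 1369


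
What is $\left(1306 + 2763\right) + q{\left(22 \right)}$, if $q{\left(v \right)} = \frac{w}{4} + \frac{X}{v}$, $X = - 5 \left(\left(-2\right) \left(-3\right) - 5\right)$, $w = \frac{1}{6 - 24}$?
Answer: $\frac{3222457}{792} \approx 4068.8$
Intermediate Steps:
$w = - \frac{1}{18}$ ($w = \frac{1}{-18} = - \frac{1}{18} \approx -0.055556$)
$X = -5$ ($X = - 5 \left(6 - 5\right) = \left(-5\right) 1 = -5$)
$q{\left(v \right)} = - \frac{1}{72} - \frac{5}{v}$ ($q{\left(v \right)} = - \frac{1}{18 \cdot 4} - \frac{5}{v} = \left(- \frac{1}{18}\right) \frac{1}{4} - \frac{5}{v} = - \frac{1}{72} - \frac{5}{v}$)
$\left(1306 + 2763\right) + q{\left(22 \right)} = \left(1306 + 2763\right) + \frac{-360 - 22}{72 \cdot 22} = 4069 + \frac{1}{72} \cdot \frac{1}{22} \left(-360 - 22\right) = 4069 + \frac{1}{72} \cdot \frac{1}{22} \left(-382\right) = 4069 - \frac{191}{792} = \frac{3222457}{792}$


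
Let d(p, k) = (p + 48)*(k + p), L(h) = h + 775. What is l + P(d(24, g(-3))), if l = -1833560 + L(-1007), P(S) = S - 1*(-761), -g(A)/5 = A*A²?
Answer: -1821583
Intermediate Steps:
L(h) = 775 + h
g(A) = -5*A³ (g(A) = -5*A*A² = -5*A³)
d(p, k) = (48 + p)*(k + p)
P(S) = 761 + S (P(S) = S + 761 = 761 + S)
l = -1833792 (l = -1833560 + (775 - 1007) = -1833560 - 232 = -1833792)
l + P(d(24, g(-3))) = -1833792 + (761 + (24² + 48*(-5*(-3)³) + 48*24 - 5*(-3)³*24)) = -1833792 + (761 + (576 + 48*(-5*(-27)) + 1152 - 5*(-27)*24)) = -1833792 + (761 + (576 + 48*135 + 1152 + 135*24)) = -1833792 + (761 + (576 + 6480 + 1152 + 3240)) = -1833792 + (761 + 11448) = -1833792 + 12209 = -1821583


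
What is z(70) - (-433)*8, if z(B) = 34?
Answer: 3498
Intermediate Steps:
z(70) - (-433)*8 = 34 - (-433)*8 = 34 - 1*(-3464) = 34 + 3464 = 3498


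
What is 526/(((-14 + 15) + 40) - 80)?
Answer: -526/39 ≈ -13.487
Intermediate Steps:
526/(((-14 + 15) + 40) - 80) = 526/((1 + 40) - 80) = 526/(41 - 80) = 526/(-39) = 526*(-1/39) = -526/39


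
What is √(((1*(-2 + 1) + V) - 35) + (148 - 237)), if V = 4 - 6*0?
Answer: 11*I ≈ 11.0*I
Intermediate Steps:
V = 4 (V = 4 + 0 = 4)
√(((1*(-2 + 1) + V) - 35) + (148 - 237)) = √(((1*(-2 + 1) + 4) - 35) + (148 - 237)) = √(((1*(-1) + 4) - 35) - 89) = √(((-1 + 4) - 35) - 89) = √((3 - 35) - 89) = √(-32 - 89) = √(-121) = 11*I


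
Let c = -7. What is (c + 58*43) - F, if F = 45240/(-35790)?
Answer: 2968499/1193 ≈ 2488.3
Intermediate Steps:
F = -1508/1193 (F = 45240*(-1/35790) = -1508/1193 ≈ -1.2640)
(c + 58*43) - F = (-7 + 58*43) - 1*(-1508/1193) = (-7 + 2494) + 1508/1193 = 2487 + 1508/1193 = 2968499/1193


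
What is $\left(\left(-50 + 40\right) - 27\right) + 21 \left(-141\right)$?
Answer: $-2998$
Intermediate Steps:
$\left(\left(-50 + 40\right) - 27\right) + 21 \left(-141\right) = \left(-10 - 27\right) - 2961 = -37 - 2961 = -2998$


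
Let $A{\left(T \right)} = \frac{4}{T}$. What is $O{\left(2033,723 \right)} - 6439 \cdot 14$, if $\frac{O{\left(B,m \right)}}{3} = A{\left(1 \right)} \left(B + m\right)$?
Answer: $-57074$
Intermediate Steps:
$O{\left(B,m \right)} = 12 B + 12 m$ ($O{\left(B,m \right)} = 3 \cdot \frac{4}{1} \left(B + m\right) = 3 \cdot 4 \cdot 1 \left(B + m\right) = 3 \cdot 4 \left(B + m\right) = 3 \left(4 B + 4 m\right) = 12 B + 12 m$)
$O{\left(2033,723 \right)} - 6439 \cdot 14 = \left(12 \cdot 2033 + 12 \cdot 723\right) - 6439 \cdot 14 = \left(24396 + 8676\right) - 90146 = 33072 - 90146 = -57074$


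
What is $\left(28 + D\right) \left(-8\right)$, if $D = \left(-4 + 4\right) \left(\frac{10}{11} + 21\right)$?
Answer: $-224$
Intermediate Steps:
$D = 0$ ($D = 0 \left(10 \cdot \frac{1}{11} + 21\right) = 0 \left(\frac{10}{11} + 21\right) = 0 \cdot \frac{241}{11} = 0$)
$\left(28 + D\right) \left(-8\right) = \left(28 + 0\right) \left(-8\right) = 28 \left(-8\right) = -224$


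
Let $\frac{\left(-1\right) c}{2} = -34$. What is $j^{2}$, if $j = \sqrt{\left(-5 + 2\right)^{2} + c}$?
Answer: $77$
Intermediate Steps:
$c = 68$ ($c = \left(-2\right) \left(-34\right) = 68$)
$j = \sqrt{77}$ ($j = \sqrt{\left(-5 + 2\right)^{2} + 68} = \sqrt{\left(-3\right)^{2} + 68} = \sqrt{9 + 68} = \sqrt{77} \approx 8.775$)
$j^{2} = \left(\sqrt{77}\right)^{2} = 77$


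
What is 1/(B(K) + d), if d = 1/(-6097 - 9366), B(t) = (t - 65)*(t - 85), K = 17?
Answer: 15463/50471231 ≈ 0.00030637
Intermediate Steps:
B(t) = (-85 + t)*(-65 + t) (B(t) = (-65 + t)*(-85 + t) = (-85 + t)*(-65 + t))
d = -1/15463 (d = 1/(-15463) = -1/15463 ≈ -6.4670e-5)
1/(B(K) + d) = 1/((5525 + 17² - 150*17) - 1/15463) = 1/((5525 + 289 - 2550) - 1/15463) = 1/(3264 - 1/15463) = 1/(50471231/15463) = 15463/50471231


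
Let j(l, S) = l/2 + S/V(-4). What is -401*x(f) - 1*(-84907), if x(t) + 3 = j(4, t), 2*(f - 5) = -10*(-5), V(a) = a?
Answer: 176631/2 ≈ 88316.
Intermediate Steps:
f = 30 (f = 5 + (-10*(-5))/2 = 5 + (½)*50 = 5 + 25 = 30)
j(l, S) = l/2 - S/4 (j(l, S) = l/2 + S/(-4) = l*(½) + S*(-¼) = l/2 - S/4)
x(t) = -1 - t/4 (x(t) = -3 + ((½)*4 - t/4) = -3 + (2 - t/4) = -1 - t/4)
-401*x(f) - 1*(-84907) = -401*(-1 - ¼*30) - 1*(-84907) = -401*(-1 - 15/2) + 84907 = -401*(-17/2) + 84907 = 6817/2 + 84907 = 176631/2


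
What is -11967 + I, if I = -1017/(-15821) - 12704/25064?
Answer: -45630195086/3812861 ≈ -11967.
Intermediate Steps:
I = -1687499/3812861 (I = -1017*(-1/15821) - 12704*1/25064 = 1017/15821 - 1588/3133 = -1687499/3812861 ≈ -0.44258)
-11967 + I = -11967 - 1687499/3812861 = -45630195086/3812861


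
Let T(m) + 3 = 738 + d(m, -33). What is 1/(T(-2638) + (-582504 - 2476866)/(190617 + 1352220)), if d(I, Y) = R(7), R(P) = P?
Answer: 514279/380575228 ≈ 0.0013513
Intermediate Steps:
d(I, Y) = 7
T(m) = 742 (T(m) = -3 + (738 + 7) = -3 + 745 = 742)
1/(T(-2638) + (-582504 - 2476866)/(190617 + 1352220)) = 1/(742 + (-582504 - 2476866)/(190617 + 1352220)) = 1/(742 - 3059370/1542837) = 1/(742 - 3059370*1/1542837) = 1/(742 - 1019790/514279) = 1/(380575228/514279) = 514279/380575228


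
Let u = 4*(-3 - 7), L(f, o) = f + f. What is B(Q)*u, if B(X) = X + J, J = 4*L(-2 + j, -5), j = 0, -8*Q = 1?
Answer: 645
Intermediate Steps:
Q = -⅛ (Q = -⅛*1 = -⅛ ≈ -0.12500)
L(f, o) = 2*f
J = -16 (J = 4*(2*(-2 + 0)) = 4*(2*(-2)) = 4*(-4) = -16)
u = -40 (u = 4*(-10) = -40)
B(X) = -16 + X (B(X) = X - 16 = -16 + X)
B(Q)*u = (-16 - ⅛)*(-40) = -129/8*(-40) = 645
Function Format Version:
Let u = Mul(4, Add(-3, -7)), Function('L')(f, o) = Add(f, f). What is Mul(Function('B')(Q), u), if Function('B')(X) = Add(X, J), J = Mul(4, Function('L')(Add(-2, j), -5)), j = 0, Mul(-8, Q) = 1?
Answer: 645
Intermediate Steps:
Q = Rational(-1, 8) (Q = Mul(Rational(-1, 8), 1) = Rational(-1, 8) ≈ -0.12500)
Function('L')(f, o) = Mul(2, f)
J = -16 (J = Mul(4, Mul(2, Add(-2, 0))) = Mul(4, Mul(2, -2)) = Mul(4, -4) = -16)
u = -40 (u = Mul(4, -10) = -40)
Function('B')(X) = Add(-16, X) (Function('B')(X) = Add(X, -16) = Add(-16, X))
Mul(Function('B')(Q), u) = Mul(Add(-16, Rational(-1, 8)), -40) = Mul(Rational(-129, 8), -40) = 645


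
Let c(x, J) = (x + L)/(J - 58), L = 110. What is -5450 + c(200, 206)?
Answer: -403145/74 ≈ -5447.9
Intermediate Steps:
c(x, J) = (110 + x)/(-58 + J) (c(x, J) = (x + 110)/(J - 58) = (110 + x)/(-58 + J))
-5450 + c(200, 206) = -5450 + (110 + 200)/(-58 + 206) = -5450 + 310/148 = -5450 + (1/148)*310 = -5450 + 155/74 = -403145/74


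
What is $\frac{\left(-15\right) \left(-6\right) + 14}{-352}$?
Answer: $- \frac{13}{44} \approx -0.29545$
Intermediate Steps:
$\frac{\left(-15\right) \left(-6\right) + 14}{-352} = \left(90 + 14\right) \left(- \frac{1}{352}\right) = 104 \left(- \frac{1}{352}\right) = - \frac{13}{44}$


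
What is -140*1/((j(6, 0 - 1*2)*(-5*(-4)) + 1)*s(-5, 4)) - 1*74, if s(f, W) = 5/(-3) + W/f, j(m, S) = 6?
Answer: -329198/4477 ≈ -73.531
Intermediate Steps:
s(f, W) = -5/3 + W/f (s(f, W) = 5*(-⅓) + W/f = -5/3 + W/f)
-140*1/((j(6, 0 - 1*2)*(-5*(-4)) + 1)*s(-5, 4)) - 1*74 = -140*1/((-5/3 + 4/(-5))*(6*(-5*(-4)) + 1)) - 1*74 = -140*1/((-5/3 + 4*(-⅕))*(6*20 + 1)) - 74 = -140*1/((120 + 1)*(-5/3 - ⅘)) - 74 = -140/((-37/15*121)) - 74 = -140/(-4477/15) - 74 = -140*(-15/4477) - 74 = 2100/4477 - 74 = -329198/4477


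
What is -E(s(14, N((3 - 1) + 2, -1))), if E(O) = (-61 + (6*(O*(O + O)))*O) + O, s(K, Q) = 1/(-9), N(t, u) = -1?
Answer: 14854/243 ≈ 61.128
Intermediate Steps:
s(K, Q) = -1/9
E(O) = -61 + O + 12*O**3 (E(O) = (-61 + (6*(O*(2*O)))*O) + O = (-61 + (6*(2*O**2))*O) + O = (-61 + (12*O**2)*O) + O = (-61 + 12*O**3) + O = -61 + O + 12*O**3)
-E(s(14, N((3 - 1) + 2, -1))) = -(-61 - 1/9 + 12*(-1/9)**3) = -(-61 - 1/9 + 12*(-1/729)) = -(-61 - 1/9 - 4/243) = -1*(-14854/243) = 14854/243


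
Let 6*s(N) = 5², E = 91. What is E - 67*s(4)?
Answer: -1129/6 ≈ -188.17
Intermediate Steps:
s(N) = 25/6 (s(N) = (⅙)*5² = (⅙)*25 = 25/6)
E - 67*s(4) = 91 - 67*25/6 = 91 - 1675/6 = -1129/6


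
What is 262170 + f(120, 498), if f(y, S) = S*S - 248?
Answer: 509926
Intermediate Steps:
f(y, S) = -248 + S**2 (f(y, S) = S**2 - 248 = -248 + S**2)
262170 + f(120, 498) = 262170 + (-248 + 498**2) = 262170 + (-248 + 248004) = 262170 + 247756 = 509926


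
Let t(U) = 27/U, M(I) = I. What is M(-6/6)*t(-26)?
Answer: 27/26 ≈ 1.0385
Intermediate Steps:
M(-6/6)*t(-26) = (-6/6)*(27/(-26)) = (-6*⅙)*(27*(-1/26)) = -1*(-27/26) = 27/26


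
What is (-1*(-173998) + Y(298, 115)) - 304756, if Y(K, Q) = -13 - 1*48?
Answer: -130819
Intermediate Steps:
Y(K, Q) = -61 (Y(K, Q) = -13 - 48 = -61)
(-1*(-173998) + Y(298, 115)) - 304756 = (-1*(-173998) - 61) - 304756 = (173998 - 61) - 304756 = 173937 - 304756 = -130819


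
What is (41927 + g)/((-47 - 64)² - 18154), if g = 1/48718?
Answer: -2042599587/284172094 ≈ -7.1879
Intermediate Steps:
g = 1/48718 ≈ 2.0526e-5
(41927 + g)/((-47 - 64)² - 18154) = (41927 + 1/48718)/((-47 - 64)² - 18154) = 2042599587/(48718*((-111)² - 18154)) = 2042599587/(48718*(12321 - 18154)) = (2042599587/48718)/(-5833) = (2042599587/48718)*(-1/5833) = -2042599587/284172094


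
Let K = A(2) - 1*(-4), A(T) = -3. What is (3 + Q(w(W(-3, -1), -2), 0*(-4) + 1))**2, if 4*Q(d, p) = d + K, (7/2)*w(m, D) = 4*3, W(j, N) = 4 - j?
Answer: 13225/784 ≈ 16.869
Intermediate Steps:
w(m, D) = 24/7 (w(m, D) = 2*(4*3)/7 = (2/7)*12 = 24/7)
K = 1 (K = -3 - 1*(-4) = -3 + 4 = 1)
Q(d, p) = 1/4 + d/4 (Q(d, p) = (d + 1)/4 = (1 + d)/4 = 1/4 + d/4)
(3 + Q(w(W(-3, -1), -2), 0*(-4) + 1))**2 = (3 + (1/4 + (1/4)*(24/7)))**2 = (3 + (1/4 + 6/7))**2 = (3 + 31/28)**2 = (115/28)**2 = 13225/784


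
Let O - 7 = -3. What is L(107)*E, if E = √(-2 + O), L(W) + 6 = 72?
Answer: 66*√2 ≈ 93.338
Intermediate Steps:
O = 4 (O = 7 - 3 = 4)
L(W) = 66 (L(W) = -6 + 72 = 66)
E = √2 (E = √(-2 + 4) = √2 ≈ 1.4142)
L(107)*E = 66*√2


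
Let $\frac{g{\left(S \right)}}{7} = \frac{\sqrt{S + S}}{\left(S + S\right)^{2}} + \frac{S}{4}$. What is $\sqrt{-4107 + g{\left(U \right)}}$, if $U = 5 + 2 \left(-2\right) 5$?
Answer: $\frac{\sqrt{-3719925 + 7 i \sqrt{30}}}{30} \approx 0.00033131 + 64.29 i$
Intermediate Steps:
$U = -15$ ($U = 5 - 20 = -15$)
$g{\left(S \right)} = \frac{7 S}{4} + \frac{7 \sqrt{2}}{4 S^{\frac{3}{2}}}$ ($g{\left(S \right)} = 7 \left(\frac{\sqrt{S + S}}{\left(S + S\right)^{2}} + \frac{S}{4}\right) = 7 \left(\frac{\sqrt{2 S}}{\left(2 S\right)^{2}} + S \frac{1}{4}\right) = 7 \left(\frac{\sqrt{2} \sqrt{S}}{4 S^{2}} + \frac{S}{4}\right) = 7 \left(\sqrt{2} \sqrt{S} \frac{1}{4 S^{2}} + \frac{S}{4}\right) = 7 \left(\frac{\sqrt{2}}{4 S^{\frac{3}{2}}} + \frac{S}{4}\right) = 7 \left(\frac{S}{4} + \frac{\sqrt{2}}{4 S^{\frac{3}{2}}}\right) = \frac{7 S}{4} + \frac{7 \sqrt{2}}{4 S^{\frac{3}{2}}}$)
$\sqrt{-4107 + g{\left(U \right)}} = \sqrt{-4107 + \left(\frac{7}{4} \left(-15\right) + \frac{7 \sqrt{2}}{4 \left(- 15 i \sqrt{15}\right)}\right)} = \sqrt{-4107 - \left(\frac{105}{4} - \frac{7 \sqrt{2} \frac{i \sqrt{15}}{225}}{4}\right)} = \sqrt{-4107 - \left(\frac{105}{4} - \frac{7 i \sqrt{30}}{900}\right)} = \sqrt{- \frac{16533}{4} + \frac{7 i \sqrt{30}}{900}}$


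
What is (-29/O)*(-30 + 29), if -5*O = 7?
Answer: -145/7 ≈ -20.714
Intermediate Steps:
O = -7/5 (O = -1/5*7 = -7/5 ≈ -1.4000)
(-29/O)*(-30 + 29) = (-29/(-7/5))*(-30 + 29) = -29*(-5/7)*(-1) = (145/7)*(-1) = -145/7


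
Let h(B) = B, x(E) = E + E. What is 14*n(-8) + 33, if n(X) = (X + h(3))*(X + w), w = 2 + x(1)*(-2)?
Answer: 733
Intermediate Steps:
x(E) = 2*E
w = -2 (w = 2 + (2*1)*(-2) = 2 + 2*(-2) = 2 - 4 = -2)
n(X) = (-2 + X)*(3 + X) (n(X) = (X + 3)*(X - 2) = (3 + X)*(-2 + X) = (-2 + X)*(3 + X))
14*n(-8) + 33 = 14*(-6 - 8 + (-8)**2) + 33 = 14*(-6 - 8 + 64) + 33 = 14*50 + 33 = 700 + 33 = 733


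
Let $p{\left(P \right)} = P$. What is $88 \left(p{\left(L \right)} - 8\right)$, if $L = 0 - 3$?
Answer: $-968$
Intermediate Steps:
$L = -3$
$88 \left(p{\left(L \right)} - 8\right) = 88 \left(-3 - 8\right) = 88 \left(-11\right) = -968$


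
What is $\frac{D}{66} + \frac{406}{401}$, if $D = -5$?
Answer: $\frac{24791}{26466} \approx 0.93671$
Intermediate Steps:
$\frac{D}{66} + \frac{406}{401} = - \frac{5}{66} + \frac{406}{401} = \frac{24791}{26466}$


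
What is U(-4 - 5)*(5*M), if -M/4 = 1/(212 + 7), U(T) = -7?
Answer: 140/219 ≈ 0.63927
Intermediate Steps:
M = -4/219 (M = -4/(212 + 7) = -4/219 ≈ -0.018265)
U(-4 - 5)*(5*M) = -35*(-4)/219 = -7*(-20/219) = 140/219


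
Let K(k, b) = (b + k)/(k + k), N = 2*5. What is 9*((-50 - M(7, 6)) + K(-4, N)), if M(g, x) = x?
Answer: -2043/4 ≈ -510.75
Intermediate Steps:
N = 10
K(k, b) = (b + k)/(2*k) (K(k, b) = (b + k)/((2*k)) = (b + k)*(1/(2*k)) = (b + k)/(2*k))
9*((-50 - M(7, 6)) + K(-4, N)) = 9*((-50 - 1*6) + (½)*(10 - 4)/(-4)) = 9*((-50 - 6) + (½)*(-¼)*6) = 9*(-56 - ¾) = 9*(-227/4) = -2043/4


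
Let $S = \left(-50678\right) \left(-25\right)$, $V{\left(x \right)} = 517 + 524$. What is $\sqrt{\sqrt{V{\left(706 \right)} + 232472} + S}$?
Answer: $\sqrt{1266950 + \sqrt{233513}} \approx 1125.8$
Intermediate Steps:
$V{\left(x \right)} = 1041$
$S = 1266950$
$\sqrt{\sqrt{V{\left(706 \right)} + 232472} + S} = \sqrt{\sqrt{1041 + 232472} + 1266950} = \sqrt{\sqrt{233513} + 1266950} = \sqrt{1266950 + \sqrt{233513}}$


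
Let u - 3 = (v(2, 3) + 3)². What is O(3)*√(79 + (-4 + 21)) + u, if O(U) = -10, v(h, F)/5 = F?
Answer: 327 - 40*√6 ≈ 229.02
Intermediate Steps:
v(h, F) = 5*F
u = 327 (u = 3 + (5*3 + 3)² = 3 + (15 + 3)² = 3 + 18² = 3 + 324 = 327)
O(3)*√(79 + (-4 + 21)) + u = -10*√(79 + (-4 + 21)) + 327 = -10*√(79 + 17) + 327 = -40*√6 + 327 = 327 - 40*√6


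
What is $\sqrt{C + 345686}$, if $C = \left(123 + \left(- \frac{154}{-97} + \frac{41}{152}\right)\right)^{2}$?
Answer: $\frac{\sqrt{78536038162305}}{14744} \approx 601.06$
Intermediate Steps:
$C = \frac{3388901764609}{217385536}$ ($C = \left(123 + \left(\left(-154\right) \left(- \frac{1}{97}\right) + 41 \cdot \frac{1}{152}\right)\right)^{2} = \left(123 + \left(\frac{154}{97} + \frac{41}{152}\right)\right)^{2} = \left(123 + \frac{27385}{14744}\right)^{2} = \left(\frac{1840897}{14744}\right)^{2} = \frac{3388901764609}{217385536} \approx 15589.0$)
$\sqrt{C + 345686} = \sqrt{\frac{3388901764609}{217385536} + 345686} = \sqrt{\frac{78536038162305}{217385536}} = \frac{\sqrt{78536038162305}}{14744}$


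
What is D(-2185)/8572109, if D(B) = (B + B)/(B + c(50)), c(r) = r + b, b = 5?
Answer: 437/1825859217 ≈ 2.3934e-7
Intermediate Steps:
c(r) = 5 + r (c(r) = r + 5 = 5 + r)
D(B) = 2*B/(55 + B) (D(B) = (B + B)/(B + (5 + 50)) = (2*B)/(B + 55) = (2*B)/(55 + B) = 2*B/(55 + B))
D(-2185)/8572109 = (2*(-2185)/(55 - 2185))/8572109 = (2*(-2185)/(-2130))*(1/8572109) = (2*(-2185)*(-1/2130))*(1/8572109) = (437/213)*(1/8572109) = 437/1825859217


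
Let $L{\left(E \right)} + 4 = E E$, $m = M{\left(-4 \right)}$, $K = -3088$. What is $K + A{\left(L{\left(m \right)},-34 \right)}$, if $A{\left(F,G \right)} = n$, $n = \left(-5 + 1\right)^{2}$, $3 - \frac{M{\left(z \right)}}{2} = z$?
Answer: $-3072$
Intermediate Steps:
$M{\left(z \right)} = 6 - 2 z$
$m = 14$ ($m = 6 - -8 = 6 + 8 = 14$)
$n = 16$ ($n = \left(-4\right)^{2} = 16$)
$L{\left(E \right)} = -4 + E^{2}$ ($L{\left(E \right)} = -4 + E E = -4 + E^{2}$)
$A{\left(F,G \right)} = 16$
$K + A{\left(L{\left(m \right)},-34 \right)} = -3088 + 16 = -3072$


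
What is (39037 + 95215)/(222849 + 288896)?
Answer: 134252/511745 ≈ 0.26234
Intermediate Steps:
(39037 + 95215)/(222849 + 288896) = 134252/511745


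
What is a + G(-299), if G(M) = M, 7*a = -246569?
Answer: -248662/7 ≈ -35523.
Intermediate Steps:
a = -246569/7 (a = (⅐)*(-246569) = -246569/7 ≈ -35224.)
a + G(-299) = -246569/7 - 299 = -248662/7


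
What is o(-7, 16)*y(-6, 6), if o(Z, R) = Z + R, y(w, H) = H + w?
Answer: 0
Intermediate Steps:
o(Z, R) = R + Z
o(-7, 16)*y(-6, 6) = (16 - 7)*(6 - 6) = 9*0 = 0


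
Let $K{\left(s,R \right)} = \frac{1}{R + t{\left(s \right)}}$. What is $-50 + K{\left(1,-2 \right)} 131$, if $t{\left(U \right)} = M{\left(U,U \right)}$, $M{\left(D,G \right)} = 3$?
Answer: $81$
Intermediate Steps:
$t{\left(U \right)} = 3$
$K{\left(s,R \right)} = \frac{1}{3 + R}$ ($K{\left(s,R \right)} = \frac{1}{R + 3} = \frac{1}{3 + R}$)
$-50 + K{\left(1,-2 \right)} 131 = -50 + \frac{1}{3 - 2} \cdot 131 = -50 + 1^{-1} \cdot 131 = -50 + 1 \cdot 131 = -50 + 131 = 81$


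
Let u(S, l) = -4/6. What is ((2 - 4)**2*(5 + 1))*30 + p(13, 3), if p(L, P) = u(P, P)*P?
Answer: 718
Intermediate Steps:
u(S, l) = -2/3 (u(S, l) = -4*1/6 = -2/3)
p(L, P) = -2*P/3
((2 - 4)**2*(5 + 1))*30 + p(13, 3) = ((2 - 4)**2*(5 + 1))*30 - 2/3*3 = ((-2)**2*6)*30 - 2 = (4*6)*30 - 2 = 24*30 - 2 = 720 - 2 = 718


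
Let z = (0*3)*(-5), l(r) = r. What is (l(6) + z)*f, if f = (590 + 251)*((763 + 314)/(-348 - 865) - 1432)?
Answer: -8770417278/1213 ≈ -7.2304e+6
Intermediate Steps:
z = 0 (z = 0*(-5) = 0)
f = -1461736213/1213 (f = 841*(1077/(-1213) - 1432) = 841*(1077*(-1/1213) - 1432) = 841*(-1077/1213 - 1432) = 841*(-1738093/1213) = -1461736213/1213 ≈ -1.2051e+6)
(l(6) + z)*f = (6 + 0)*(-1461736213/1213) = 6*(-1461736213/1213) = -8770417278/1213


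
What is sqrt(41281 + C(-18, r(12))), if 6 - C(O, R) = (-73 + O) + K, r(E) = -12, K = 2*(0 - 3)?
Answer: 2*sqrt(10346) ≈ 203.43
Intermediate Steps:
K = -6 (K = 2*(-3) = -6)
C(O, R) = 85 - O (C(O, R) = 6 - ((-73 + O) - 6) = 6 - (-79 + O) = 6 + (79 - O) = 85 - O)
sqrt(41281 + C(-18, r(12))) = sqrt(41281 + (85 - 1*(-18))) = sqrt(41281 + (85 + 18)) = sqrt(41281 + 103) = sqrt(41384) = 2*sqrt(10346)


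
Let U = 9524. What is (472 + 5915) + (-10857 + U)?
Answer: 5054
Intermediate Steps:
(472 + 5915) + (-10857 + U) = (472 + 5915) + (-10857 + 9524) = 6387 - 1333 = 5054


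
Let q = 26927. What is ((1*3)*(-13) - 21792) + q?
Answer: 5096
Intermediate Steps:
((1*3)*(-13) - 21792) + q = ((1*3)*(-13) - 21792) + 26927 = (3*(-13) - 21792) + 26927 = (-39 - 21792) + 26927 = -21831 + 26927 = 5096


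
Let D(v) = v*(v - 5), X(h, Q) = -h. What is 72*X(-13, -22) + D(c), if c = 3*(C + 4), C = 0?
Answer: 1020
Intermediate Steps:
c = 12 (c = 3*(0 + 4) = 3*4 = 12)
D(v) = v*(-5 + v)
72*X(-13, -22) + D(c) = 72*(-1*(-13)) + 12*(-5 + 12) = 72*13 + 12*7 = 936 + 84 = 1020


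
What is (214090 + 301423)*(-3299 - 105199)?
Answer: -55932129474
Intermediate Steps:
(214090 + 301423)*(-3299 - 105199) = 515513*(-108498) = -55932129474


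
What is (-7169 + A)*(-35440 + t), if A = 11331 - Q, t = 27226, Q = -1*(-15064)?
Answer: 89549028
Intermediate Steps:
Q = 15064
A = -3733 (A = 11331 - 1*15064 = 11331 - 15064 = -3733)
(-7169 + A)*(-35440 + t) = (-7169 - 3733)*(-35440 + 27226) = -10902*(-8214) = 89549028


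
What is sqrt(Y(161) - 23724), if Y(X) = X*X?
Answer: 13*sqrt(13) ≈ 46.872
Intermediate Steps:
Y(X) = X**2
sqrt(Y(161) - 23724) = sqrt(161**2 - 23724) = sqrt(25921 - 23724) = sqrt(2197) = 13*sqrt(13)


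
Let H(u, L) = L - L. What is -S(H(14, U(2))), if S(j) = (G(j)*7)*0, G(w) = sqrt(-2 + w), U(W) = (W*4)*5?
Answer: 0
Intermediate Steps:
U(W) = 20*W (U(W) = (4*W)*5 = 20*W)
H(u, L) = 0
S(j) = 0 (S(j) = (sqrt(-2 + j)*7)*0 = (7*sqrt(-2 + j))*0 = 0)
-S(H(14, U(2))) = -1*0 = 0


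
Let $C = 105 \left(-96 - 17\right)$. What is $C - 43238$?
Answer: $-55103$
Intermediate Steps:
$C = -11865$ ($C = 105 \left(-113\right) = -11865$)
$C - 43238 = -11865 - 43238 = -55103$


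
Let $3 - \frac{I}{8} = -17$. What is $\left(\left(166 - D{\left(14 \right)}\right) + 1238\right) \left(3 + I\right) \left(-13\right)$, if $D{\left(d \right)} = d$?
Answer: $-2945410$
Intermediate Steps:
$I = 160$ ($I = 24 - -136 = 24 + 136 = 160$)
$\left(\left(166 - D{\left(14 \right)}\right) + 1238\right) \left(3 + I\right) \left(-13\right) = \left(\left(166 - 14\right) + 1238\right) \left(3 + 160\right) \left(-13\right) = \left(\left(166 - 14\right) + 1238\right) 163 \left(-13\right) = \left(152 + 1238\right) \left(-2119\right) = 1390 \left(-2119\right) = -2945410$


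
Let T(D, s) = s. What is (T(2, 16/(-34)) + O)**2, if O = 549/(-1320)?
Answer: 43970161/55950400 ≈ 0.78588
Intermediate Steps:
O = -183/440 (O = 549*(-1/1320) = -183/440 ≈ -0.41591)
(T(2, 16/(-34)) + O)**2 = (16/(-34) - 183/440)**2 = (16*(-1/34) - 183/440)**2 = (-8/17 - 183/440)**2 = (-6631/7480)**2 = 43970161/55950400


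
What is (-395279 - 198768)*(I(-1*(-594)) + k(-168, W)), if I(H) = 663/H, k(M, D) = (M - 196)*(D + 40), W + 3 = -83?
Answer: -1969582432051/198 ≈ -9.9474e+9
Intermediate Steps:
W = -86 (W = -3 - 83 = -86)
k(M, D) = (-196 + M)*(40 + D)
(-395279 - 198768)*(I(-1*(-594)) + k(-168, W)) = (-395279 - 198768)*(663/((-1*(-594))) + (-7840 - 196*(-86) + 40*(-168) - 86*(-168))) = -594047*(663/594 + (-7840 + 16856 - 6720 + 14448)) = -594047*(663*(1/594) + 16744) = -594047*(221/198 + 16744) = -594047*3315533/198 = -1969582432051/198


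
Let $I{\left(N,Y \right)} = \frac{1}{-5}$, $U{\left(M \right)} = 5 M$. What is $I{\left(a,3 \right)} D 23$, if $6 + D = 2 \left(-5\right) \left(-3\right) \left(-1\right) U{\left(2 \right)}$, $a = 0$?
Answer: $\frac{7038}{5} \approx 1407.6$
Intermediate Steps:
$I{\left(N,Y \right)} = - \frac{1}{5}$
$D = -306$ ($D = -6 + 2 \left(-5\right) \left(-3\right) \left(-1\right) 5 \cdot 2 = -6 + 2 \cdot 15 \left(-1\right) 10 = -6 + 2 \left(-15\right) 10 = -6 - 300 = -306$)
$I{\left(a,3 \right)} D 23 = \left(- \frac{1}{5}\right) \left(-306\right) 23 = \frac{306}{5} \cdot 23 = \frac{7038}{5}$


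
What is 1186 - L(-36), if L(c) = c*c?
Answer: -110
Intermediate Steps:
L(c) = c²
1186 - L(-36) = 1186 - 1*(-36)² = 1186 - 1*1296 = 1186 - 1296 = -110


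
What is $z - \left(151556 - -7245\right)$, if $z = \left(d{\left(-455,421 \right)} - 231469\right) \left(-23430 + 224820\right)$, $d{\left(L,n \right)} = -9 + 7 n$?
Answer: $-46024016891$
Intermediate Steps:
$z = -46023858090$ ($z = \left(\left(-9 + 7 \cdot 421\right) - 231469\right) \left(-23430 + 224820\right) = \left(\left(-9 + 2947\right) - 231469\right) 201390 = \left(2938 - 231469\right) 201390 = \left(-228531\right) 201390 = -46023858090$)
$z - \left(151556 - -7245\right) = -46023858090 - \left(151556 - -7245\right) = -46023858090 - \left(151556 + 7245\right) = -46023858090 - 158801 = -46024016891$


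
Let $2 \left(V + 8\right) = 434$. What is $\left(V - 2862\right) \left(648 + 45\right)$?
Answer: $-1838529$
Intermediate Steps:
$V = 209$ ($V = -8 + \frac{1}{2} \cdot 434 = -8 + 217 = 209$)
$\left(V - 2862\right) \left(648 + 45\right) = \left(209 - 2862\right) \left(648 + 45\right) = \left(-2653\right) 693 = -1838529$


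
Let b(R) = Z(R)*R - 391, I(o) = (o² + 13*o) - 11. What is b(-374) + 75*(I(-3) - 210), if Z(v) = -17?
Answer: -12858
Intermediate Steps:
I(o) = -11 + o² + 13*o
b(R) = -391 - 17*R (b(R) = -17*R - 391 = -391 - 17*R)
b(-374) + 75*(I(-3) - 210) = (-391 - 17*(-374)) + 75*((-11 + (-3)² + 13*(-3)) - 210) = (-391 + 6358) + 75*((-11 + 9 - 39) - 210) = 5967 + 75*(-41 - 210) = 5967 + 75*(-251) = 5967 - 18825 = -12858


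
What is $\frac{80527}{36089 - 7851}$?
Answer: $\frac{80527}{28238} \approx 2.8517$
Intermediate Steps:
$\frac{80527}{36089 - 7851} = \frac{80527}{28238}$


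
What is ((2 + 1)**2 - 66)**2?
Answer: 3249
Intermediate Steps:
((2 + 1)**2 - 66)**2 = (3**2 - 66)**2 = (9 - 66)**2 = (-57)**2 = 3249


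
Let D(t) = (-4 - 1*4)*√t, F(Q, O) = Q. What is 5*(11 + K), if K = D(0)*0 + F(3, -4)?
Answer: 70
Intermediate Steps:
D(t) = -8*√t (D(t) = (-4 - 4)*√t = -8*√t)
K = 3 (K = -8*√0*0 + 3 = -8*0*0 + 3 = 0*0 + 3 = 0 + 3 = 3)
5*(11 + K) = 5*(11 + 3) = 5*14 = 70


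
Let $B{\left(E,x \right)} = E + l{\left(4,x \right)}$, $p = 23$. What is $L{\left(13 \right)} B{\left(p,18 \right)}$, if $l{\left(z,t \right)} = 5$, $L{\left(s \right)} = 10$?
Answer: $280$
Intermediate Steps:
$B{\left(E,x \right)} = 5 + E$ ($B{\left(E,x \right)} = E + 5 = 5 + E$)
$L{\left(13 \right)} B{\left(p,18 \right)} = 10 \left(5 + 23\right) = 10 \cdot 28 = 280$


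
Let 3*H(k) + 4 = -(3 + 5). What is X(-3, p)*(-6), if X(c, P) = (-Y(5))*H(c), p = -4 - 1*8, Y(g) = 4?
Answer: -96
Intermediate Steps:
H(k) = -4 (H(k) = -4/3 + (-(3 + 5))/3 = -4/3 + (-1*8)/3 = -4/3 + (1/3)*(-8) = -4/3 - 8/3 = -4)
p = -12 (p = -4 - 8 = -12)
X(c, P) = 16 (X(c, P) = -1*4*(-4) = -4*(-4) = 16)
X(-3, p)*(-6) = 16*(-6) = -96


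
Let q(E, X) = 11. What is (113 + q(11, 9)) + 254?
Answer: 378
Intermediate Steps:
(113 + q(11, 9)) + 254 = (113 + 11) + 254 = 124 + 254 = 378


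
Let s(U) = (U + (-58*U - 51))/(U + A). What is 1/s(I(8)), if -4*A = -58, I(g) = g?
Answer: -15/338 ≈ -0.044379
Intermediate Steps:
A = 29/2 (A = -¼*(-58) = 29/2 ≈ 14.500)
s(U) = (-51 - 57*U)/(29/2 + U) (s(U) = (U + (-58*U - 51))/(U + 29/2) = (U + (-51 - 58*U))/(29/2 + U) = (-51 - 57*U)/(29/2 + U))
1/s(I(8)) = 1/(6*(-17 - 19*8)/(29 + 2*8)) = 1/(6*(-17 - 152)/(29 + 16)) = 1/(6*(-169)/45) = 1/(6*(1/45)*(-169)) = 1/(-338/15) = -15/338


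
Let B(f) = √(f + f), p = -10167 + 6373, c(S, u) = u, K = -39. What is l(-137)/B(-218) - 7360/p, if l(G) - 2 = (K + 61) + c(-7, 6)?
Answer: 3680/1897 - 15*I*√109/109 ≈ 1.9399 - 1.4367*I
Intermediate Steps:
l(G) = 30 (l(G) = 2 + ((-39 + 61) + 6) = 2 + (22 + 6) = 2 + 28 = 30)
p = -3794
B(f) = √2*√f (B(f) = √(2*f) = √2*√f)
l(-137)/B(-218) - 7360/p = 30/((√2*√(-218))) - 7360/(-3794) = 30/((√2*(I*√218))) - 7360*(-1/3794) = 30/((2*I*√109)) + 3680/1897 = 30*(-I*√109/218) + 3680/1897 = -15*I*√109/109 + 3680/1897 = 3680/1897 - 15*I*√109/109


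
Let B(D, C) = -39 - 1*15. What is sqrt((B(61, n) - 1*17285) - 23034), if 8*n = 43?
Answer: I*sqrt(40373) ≈ 200.93*I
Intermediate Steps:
n = 43/8 (n = (1/8)*43 = 43/8 ≈ 5.3750)
B(D, C) = -54 (B(D, C) = -39 - 15 = -54)
sqrt((B(61, n) - 1*17285) - 23034) = sqrt((-54 - 1*17285) - 23034) = sqrt((-54 - 17285) - 23034) = sqrt(-17339 - 23034) = sqrt(-40373) = I*sqrt(40373)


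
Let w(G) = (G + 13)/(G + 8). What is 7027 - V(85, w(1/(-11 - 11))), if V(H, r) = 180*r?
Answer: 47137/7 ≈ 6733.9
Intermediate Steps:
w(G) = (13 + G)/(8 + G)
7027 - V(85, w(1/(-11 - 11))) = 7027 - 180*(13 + 1/(-11 - 11))/(8 + 1/(-11 - 11)) = 7027 - 180*(13 + 1/(-22))/(8 + 1/(-22)) = 7027 - 180*(13 - 1/22)/(8 - 1/22) = 7027 - 180*(285/22)/(175/22) = 7027 - 180*(22/175)*(285/22) = 7027 - 180*57/35 = 7027 - 1*2052/7 = 7027 - 2052/7 = 47137/7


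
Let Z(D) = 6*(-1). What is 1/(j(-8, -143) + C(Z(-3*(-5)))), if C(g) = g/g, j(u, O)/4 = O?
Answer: -1/571 ≈ -0.0017513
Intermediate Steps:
j(u, O) = 4*O
Z(D) = -6
C(g) = 1
1/(j(-8, -143) + C(Z(-3*(-5)))) = 1/(4*(-143) + 1) = 1/(-572 + 1) = 1/(-571) = -1/571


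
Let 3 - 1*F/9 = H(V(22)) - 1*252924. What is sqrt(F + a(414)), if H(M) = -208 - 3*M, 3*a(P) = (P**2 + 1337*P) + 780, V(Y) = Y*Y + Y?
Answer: 5*sqrt(101351) ≈ 1591.8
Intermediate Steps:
V(Y) = Y + Y**2 (V(Y) = Y**2 + Y = Y + Y**2)
a(P) = 260 + P**2/3 + 1337*P/3 (a(P) = ((P**2 + 1337*P) + 780)/3 = (780 + P**2 + 1337*P)/3 = 260 + P**2/3 + 1337*P/3)
F = 2291877 (F = 27 - 9*((-208 - 66*(1 + 22)) - 1*252924) = 27 - 9*((-208 - 66*23) - 252924) = 27 - 9*((-208 - 3*506) - 252924) = 27 - 9*((-208 - 1518) - 252924) = 27 - 9*(-1726 - 252924) = 27 - 9*(-254650) = 27 + 2291850 = 2291877)
sqrt(F + a(414)) = sqrt(2291877 + (260 + (1/3)*414**2 + (1337/3)*414)) = sqrt(2291877 + (260 + (1/3)*171396 + 184506)) = sqrt(2291877 + (260 + 57132 + 184506)) = sqrt(2291877 + 241898) = sqrt(2533775) = 5*sqrt(101351)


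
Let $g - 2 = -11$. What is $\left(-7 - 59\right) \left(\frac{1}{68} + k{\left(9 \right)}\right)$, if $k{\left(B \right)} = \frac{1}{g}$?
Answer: $\frac{649}{102} \approx 6.3627$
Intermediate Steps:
$g = -9$ ($g = 2 - 11 = -9$)
$k{\left(B \right)} = - \frac{1}{9}$ ($k{\left(B \right)} = \frac{1}{-9} = - \frac{1}{9}$)
$\left(-7 - 59\right) \left(\frac{1}{68} + k{\left(9 \right)}\right) = \left(-7 - 59\right) \left(\frac{1}{68} - \frac{1}{9}\right) = \left(-66\right) \left(- \frac{59}{612}\right) = \frac{649}{102}$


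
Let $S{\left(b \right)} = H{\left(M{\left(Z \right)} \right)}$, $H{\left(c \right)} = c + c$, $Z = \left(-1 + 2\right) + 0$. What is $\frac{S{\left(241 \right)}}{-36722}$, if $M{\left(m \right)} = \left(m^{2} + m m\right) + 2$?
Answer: $- \frac{4}{18361} \approx -0.00021785$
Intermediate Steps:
$Z = 1$ ($Z = 1 + 0 = 1$)
$M{\left(m \right)} = 2 + 2 m^{2}$ ($M{\left(m \right)} = \left(m^{2} + m^{2}\right) + 2 = 2 m^{2} + 2 = 2 + 2 m^{2}$)
$H{\left(c \right)} = 2 c$
$S{\left(b \right)} = 8$ ($S{\left(b \right)} = 2 \left(2 + 2 \cdot 1^{2}\right) = 2 \left(2 + 2 \cdot 1\right) = 2 \left(2 + 2\right) = 2 \cdot 4 = 8$)
$\frac{S{\left(241 \right)}}{-36722} = \frac{8}{-36722} = 8 \left(- \frac{1}{36722}\right) = - \frac{4}{18361}$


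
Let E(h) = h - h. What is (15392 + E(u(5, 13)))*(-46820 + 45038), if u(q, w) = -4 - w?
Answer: -27428544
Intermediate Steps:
E(h) = 0
(15392 + E(u(5, 13)))*(-46820 + 45038) = (15392 + 0)*(-46820 + 45038) = 15392*(-1782) = -27428544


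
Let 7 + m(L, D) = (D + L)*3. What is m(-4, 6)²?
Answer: 1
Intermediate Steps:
m(L, D) = -7 + 3*D + 3*L (m(L, D) = -7 + (D + L)*3 = -7 + (3*D + 3*L) = -7 + 3*D + 3*L)
m(-4, 6)² = (-7 + 3*6 + 3*(-4))² = (-7 + 18 - 12)² = (-1)² = 1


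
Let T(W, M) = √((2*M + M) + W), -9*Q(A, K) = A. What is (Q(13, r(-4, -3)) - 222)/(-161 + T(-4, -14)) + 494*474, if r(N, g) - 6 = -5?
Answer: 2379273193/10161 + 2011*I*√46/233703 ≈ 2.3416e+5 + 0.058362*I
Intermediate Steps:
r(N, g) = 1 (r(N, g) = 6 - 5 = 1)
Q(A, K) = -A/9
T(W, M) = √(W + 3*M) (T(W, M) = √(3*M + W) = √(W + 3*M))
(Q(13, r(-4, -3)) - 222)/(-161 + T(-4, -14)) + 494*474 = (-⅑*13 - 222)/(-161 + √(-4 + 3*(-14))) + 494*474 = (-13/9 - 222)/(-161 + √(-4 - 42)) + 234156 = -2011/(9*(-161 + √(-46))) + 234156 = -2011/(9*(-161 + I*√46)) + 234156 = 234156 - 2011/(9*(-161 + I*√46))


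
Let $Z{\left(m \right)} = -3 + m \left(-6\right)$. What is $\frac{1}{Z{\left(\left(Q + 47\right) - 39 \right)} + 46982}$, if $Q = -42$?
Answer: $\frac{1}{47183} \approx 2.1194 \cdot 10^{-5}$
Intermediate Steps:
$Z{\left(m \right)} = -3 - 6 m$
$\frac{1}{Z{\left(\left(Q + 47\right) - 39 \right)} + 46982} = \frac{1}{\left(-3 - 6 \left(\left(-42 + 47\right) - 39\right)\right) + 46982} = \frac{1}{\left(-3 - 6 \left(5 - 39\right)\right) + 46982} = \frac{1}{\left(-3 - -204\right) + 46982} = \frac{1}{\left(-3 + 204\right) + 46982} = \frac{1}{201 + 46982} = \frac{1}{47183}$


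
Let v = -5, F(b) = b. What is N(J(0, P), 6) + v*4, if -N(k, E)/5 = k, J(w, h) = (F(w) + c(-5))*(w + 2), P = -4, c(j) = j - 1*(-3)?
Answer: 0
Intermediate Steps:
c(j) = 3 + j (c(j) = j + 3 = 3 + j)
J(w, h) = (-2 + w)*(2 + w) (J(w, h) = (w + (3 - 5))*(w + 2) = (w - 2)*(2 + w) = (-2 + w)*(2 + w))
N(k, E) = -5*k
N(J(0, P), 6) + v*4 = -5*(-4 + 0**2) - 5*4 = -5*(-4 + 0) - 20 = -5*(-4) - 20 = 20 - 20 = 0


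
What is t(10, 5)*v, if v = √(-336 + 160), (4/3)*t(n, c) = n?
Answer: 30*I*√11 ≈ 99.499*I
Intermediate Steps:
t(n, c) = 3*n/4
v = 4*I*√11 (v = √(-176) = 4*I*√11 ≈ 13.266*I)
t(10, 5)*v = ((¾)*10)*(4*I*√11) = 15*(4*I*√11)/2 = 30*I*√11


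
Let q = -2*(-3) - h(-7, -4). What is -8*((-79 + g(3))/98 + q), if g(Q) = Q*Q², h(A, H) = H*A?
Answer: 8832/49 ≈ 180.24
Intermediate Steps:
h(A, H) = A*H
g(Q) = Q³
q = -22 (q = -2*(-3) - (-7)*(-4) = 6 - 1*28 = 6 - 28 = -22)
-8*((-79 + g(3))/98 + q) = -8*((-79 + 3³)/98 - 22) = -8*((-79 + 27)*(1/98) - 22) = -8*(-52*1/98 - 22) = -8*(-26/49 - 22) = -8*(-1104/49) = 8832/49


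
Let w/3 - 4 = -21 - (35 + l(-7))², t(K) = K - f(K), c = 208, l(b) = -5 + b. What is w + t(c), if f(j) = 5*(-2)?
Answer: -1420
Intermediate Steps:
f(j) = -10
t(K) = 10 + K (t(K) = K - 1*(-10) = K + 10 = 10 + K)
w = -1638 (w = 12 + 3*(-21 - (35 + (-5 - 7))²) = 12 + 3*(-21 - (35 - 12)²) = 12 + 3*(-21 - 1*23²) = 12 + 3*(-21 - 1*529) = 12 + 3*(-21 - 529) = 12 + 3*(-550) = 12 - 1650 = -1638)
w + t(c) = -1638 + (10 + 208) = -1638 + 218 = -1420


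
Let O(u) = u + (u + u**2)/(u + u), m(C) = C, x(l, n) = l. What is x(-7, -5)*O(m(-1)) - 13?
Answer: -6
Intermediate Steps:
O(u) = u + (u + u**2)/(2*u) (O(u) = u + (u + u**2)/((2*u)) = u + (u + u**2)*(1/(2*u)) = u + (u + u**2)/(2*u))
x(-7, -5)*O(m(-1)) - 13 = -7*(1/2 + (3/2)*(-1)) - 13 = -7*(1/2 - 3/2) - 13 = -7*(-1) - 13 = 7 - 13 = -6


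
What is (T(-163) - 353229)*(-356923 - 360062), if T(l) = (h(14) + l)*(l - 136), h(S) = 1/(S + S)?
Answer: 6113067883875/28 ≈ 2.1832e+11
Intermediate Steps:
h(S) = 1/(2*S)
T(l) = (-136 + l)*(1/28 + l) (T(l) = ((½)/14 + l)*(l - 136) = ((½)*(1/14) + l)*(-136 + l) = (1/28 + l)*(-136 + l) = (-136 + l)*(1/28 + l))
(T(-163) - 353229)*(-356923 - 360062) = ((-34/7 + (-163)² - 3807/28*(-163)) - 353229)*(-356923 - 360062) = ((-34/7 + 26569 + 620541/28) - 353229)*(-716985) = (1364337/28 - 353229)*(-716985) = -8526075/28*(-716985) = 6113067883875/28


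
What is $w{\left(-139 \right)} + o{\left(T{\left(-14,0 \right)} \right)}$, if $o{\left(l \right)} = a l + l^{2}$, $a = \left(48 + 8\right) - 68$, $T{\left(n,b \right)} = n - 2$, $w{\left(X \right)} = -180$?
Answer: $268$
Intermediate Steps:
$T{\left(n,b \right)} = -2 + n$
$a = -12$ ($a = 56 - 68 = -12$)
$o{\left(l \right)} = l^{2} - 12 l$ ($o{\left(l \right)} = - 12 l + l^{2} = l^{2} - 12 l$)
$w{\left(-139 \right)} + o{\left(T{\left(-14,0 \right)} \right)} = -180 + \left(-2 - 14\right) \left(-12 - 16\right) = -180 - 16 \left(-12 - 16\right) = -180 - -448 = -180 + 448 = 268$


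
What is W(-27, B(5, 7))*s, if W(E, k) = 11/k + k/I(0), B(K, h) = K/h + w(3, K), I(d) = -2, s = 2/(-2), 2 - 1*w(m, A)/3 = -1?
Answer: 1773/476 ≈ 3.7248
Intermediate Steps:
w(m, A) = 9 (w(m, A) = 6 - 3*(-1) = 6 + 3 = 9)
s = -1 (s = 2*(-½) = -1)
B(K, h) = 9 + K/h (B(K, h) = K/h + 9 = 9 + K/h)
W(E, k) = 11/k - k/2 (W(E, k) = 11/k + k/(-2) = 11/k + k*(-½) = 11/k - k/2)
W(-27, B(5, 7))*s = (11/(9 + 5/7) - (9 + 5/7)/2)*(-1) = (11/(68/7) - ½*68/7)*(-1) = (11*(7/68) - 34/7)*(-1) = (77/68 - 34/7)*(-1) = -1773/476*(-1) = 1773/476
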